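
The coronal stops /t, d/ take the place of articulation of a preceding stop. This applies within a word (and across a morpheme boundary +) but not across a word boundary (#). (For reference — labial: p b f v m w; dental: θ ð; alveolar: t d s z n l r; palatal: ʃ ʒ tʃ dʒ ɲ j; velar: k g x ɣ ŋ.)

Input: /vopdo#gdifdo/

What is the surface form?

[vopbo#ggifdo]

/d/ after /p/ (labial) → [b]
/d/ after /g/ (velar) → [g]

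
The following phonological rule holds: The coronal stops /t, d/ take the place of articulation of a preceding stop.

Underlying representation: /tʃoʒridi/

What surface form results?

no segment meets the rule's conditions; no change.

[tʃoʒridi]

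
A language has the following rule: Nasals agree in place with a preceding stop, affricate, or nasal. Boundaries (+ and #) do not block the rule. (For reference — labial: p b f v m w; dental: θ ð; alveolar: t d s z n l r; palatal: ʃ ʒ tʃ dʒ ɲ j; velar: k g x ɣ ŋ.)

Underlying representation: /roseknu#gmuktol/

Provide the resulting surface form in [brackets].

[rosekŋu#gŋuktol]

/n/ after /k/ (velar) → [ŋ]
/m/ after /g/ (velar) → [ŋ]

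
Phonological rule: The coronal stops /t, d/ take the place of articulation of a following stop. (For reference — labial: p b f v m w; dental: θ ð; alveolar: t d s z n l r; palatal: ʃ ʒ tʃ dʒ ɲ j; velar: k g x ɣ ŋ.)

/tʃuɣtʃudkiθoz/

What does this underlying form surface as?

/d/ before /k/ (velar) → [g]

[tʃuɣtʃugkiθoz]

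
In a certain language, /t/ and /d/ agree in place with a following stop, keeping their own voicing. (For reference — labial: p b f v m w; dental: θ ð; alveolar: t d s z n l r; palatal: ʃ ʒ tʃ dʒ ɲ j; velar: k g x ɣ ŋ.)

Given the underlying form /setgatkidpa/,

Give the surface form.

[sekgakkibpa]

/t/ before /g/ (velar) → [k]
/t/ before /k/ (velar) → [k]
/d/ before /p/ (labial) → [b]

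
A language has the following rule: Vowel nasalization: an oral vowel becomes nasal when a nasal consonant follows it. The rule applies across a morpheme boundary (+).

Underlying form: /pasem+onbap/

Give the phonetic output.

[pasẽm+õnbap]

/e/ before nasal /m/ → [ẽ]
/o/ before nasal /n/ → [õ]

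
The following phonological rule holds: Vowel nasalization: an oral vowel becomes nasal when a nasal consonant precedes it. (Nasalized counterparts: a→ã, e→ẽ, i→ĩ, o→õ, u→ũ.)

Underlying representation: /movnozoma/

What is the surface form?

/o/ after nasal /m/ → [õ]
/o/ after nasal /n/ → [õ]
/a/ after nasal /m/ → [ã]

[mõvnõzomã]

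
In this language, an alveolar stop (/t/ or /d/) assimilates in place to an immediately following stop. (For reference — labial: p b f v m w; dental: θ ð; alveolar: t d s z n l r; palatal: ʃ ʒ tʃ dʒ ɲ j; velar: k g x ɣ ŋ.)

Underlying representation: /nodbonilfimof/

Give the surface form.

/d/ before /b/ (labial) → [b]

[nobbonilfimof]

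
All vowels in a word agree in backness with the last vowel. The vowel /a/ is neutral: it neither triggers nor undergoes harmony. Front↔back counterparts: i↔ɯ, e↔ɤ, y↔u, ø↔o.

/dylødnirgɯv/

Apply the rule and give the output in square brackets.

[dulodnɯrgɯv]

/y/ harmonizes with /ɯ/ ([+back]) → [u]
/ø/ harmonizes with /ɯ/ ([+back]) → [o]
/i/ harmonizes with /ɯ/ ([+back]) → [ɯ]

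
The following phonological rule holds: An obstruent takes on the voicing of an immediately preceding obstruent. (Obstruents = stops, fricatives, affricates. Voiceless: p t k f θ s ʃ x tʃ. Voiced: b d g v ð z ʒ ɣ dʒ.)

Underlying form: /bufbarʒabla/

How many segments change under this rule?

/b/ after /f/ (voiceless) → [p]
1 segment changes.

1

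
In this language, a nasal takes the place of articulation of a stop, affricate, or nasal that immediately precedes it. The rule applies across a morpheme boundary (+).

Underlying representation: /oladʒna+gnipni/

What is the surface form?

[oladʒɲa+gŋipmi]

/n/ after /dʒ/ (palatal) → [ɲ]
/n/ after /g/ (velar) → [ŋ]
/n/ after /p/ (labial) → [m]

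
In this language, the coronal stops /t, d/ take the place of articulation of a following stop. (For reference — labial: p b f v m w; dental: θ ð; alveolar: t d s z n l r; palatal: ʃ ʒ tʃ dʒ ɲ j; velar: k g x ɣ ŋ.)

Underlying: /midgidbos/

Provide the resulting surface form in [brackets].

/d/ before /g/ (velar) → [g]
/d/ before /b/ (labial) → [b]

[miggibbos]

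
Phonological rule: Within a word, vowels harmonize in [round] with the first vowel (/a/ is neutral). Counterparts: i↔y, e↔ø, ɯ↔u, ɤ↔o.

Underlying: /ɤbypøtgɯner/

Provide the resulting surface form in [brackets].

[ɤbipetgɯner]

/y/ harmonizes with /ɤ/ ([-round]) → [i]
/ø/ harmonizes with /ɤ/ ([-round]) → [e]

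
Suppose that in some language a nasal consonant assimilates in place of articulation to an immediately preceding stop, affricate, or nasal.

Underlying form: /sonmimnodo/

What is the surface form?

/m/ after /n/ (alveolar) → [n]
/n/ after /m/ (labial) → [m]

[sonnimmodo]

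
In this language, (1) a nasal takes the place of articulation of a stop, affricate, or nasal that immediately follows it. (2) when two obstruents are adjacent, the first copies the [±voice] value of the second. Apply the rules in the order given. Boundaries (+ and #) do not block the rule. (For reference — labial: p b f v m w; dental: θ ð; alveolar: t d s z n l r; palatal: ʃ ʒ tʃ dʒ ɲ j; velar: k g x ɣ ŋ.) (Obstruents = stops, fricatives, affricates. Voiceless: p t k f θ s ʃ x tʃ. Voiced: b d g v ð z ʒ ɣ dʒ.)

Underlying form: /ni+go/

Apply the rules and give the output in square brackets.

Rule 1: no segment meets the rule's conditions; no change.
After rule 1: ni+go
Rule 2: no segment meets the rule's conditions; no change.

[ni+go]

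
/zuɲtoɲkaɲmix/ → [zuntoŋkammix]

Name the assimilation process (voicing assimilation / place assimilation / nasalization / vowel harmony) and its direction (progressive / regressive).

place assimilation, regressive

/ɲ/→[n] /ɲ/→[ŋ] /ɲ/→[m].
Each target copies a feature from the following segment, so the direction is regressive.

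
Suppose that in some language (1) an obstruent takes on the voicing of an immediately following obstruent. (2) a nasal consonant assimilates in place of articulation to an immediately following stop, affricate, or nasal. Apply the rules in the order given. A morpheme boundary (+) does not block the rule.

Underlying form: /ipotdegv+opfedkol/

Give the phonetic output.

[ipoddegv+opfetkol]

Rule 1: /t/ before /d/ (voiced) → [d]
Rule 1: /d/ before /k/ (voiceless) → [t]
After rule 1: ipoddegv+opfetkol
Rule 2: no segment meets the rule's conditions; no change.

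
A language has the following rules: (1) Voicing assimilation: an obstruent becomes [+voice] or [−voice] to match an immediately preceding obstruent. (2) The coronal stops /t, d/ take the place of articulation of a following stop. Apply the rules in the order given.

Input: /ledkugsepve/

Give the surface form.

[leggugzepfe]

Rule 1: /k/ after /d/ (voiced) → [g]
Rule 1: /s/ after /g/ (voiced) → [z]
Rule 1: /v/ after /p/ (voiceless) → [f]
After rule 1: ledgugzepfe
Rule 2: /d/ before /g/ (velar) → [g]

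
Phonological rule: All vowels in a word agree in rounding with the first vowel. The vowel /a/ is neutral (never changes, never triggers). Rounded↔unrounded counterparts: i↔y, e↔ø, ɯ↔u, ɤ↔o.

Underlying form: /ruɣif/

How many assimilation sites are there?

1

/i/ harmonizes with /u/ ([+round]) → [y]
1 segment changes.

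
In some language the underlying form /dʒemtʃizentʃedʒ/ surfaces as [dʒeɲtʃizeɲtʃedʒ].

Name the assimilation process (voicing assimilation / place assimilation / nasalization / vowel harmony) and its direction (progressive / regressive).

/m/→[ɲ] /n/→[ɲ].
Each target copies a feature from the following segment, so the direction is regressive.

place assimilation, regressive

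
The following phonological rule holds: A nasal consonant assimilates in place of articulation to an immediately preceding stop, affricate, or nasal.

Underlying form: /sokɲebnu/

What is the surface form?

[sokŋebmu]

/ɲ/ after /k/ (velar) → [ŋ]
/n/ after /b/ (labial) → [m]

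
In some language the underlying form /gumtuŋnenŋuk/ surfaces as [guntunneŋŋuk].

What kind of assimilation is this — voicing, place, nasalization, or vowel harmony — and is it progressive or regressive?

place assimilation, regressive

/m/→[n] /ŋ/→[n] /n/→[ŋ].
Each target copies a feature from the following segment, so the direction is regressive.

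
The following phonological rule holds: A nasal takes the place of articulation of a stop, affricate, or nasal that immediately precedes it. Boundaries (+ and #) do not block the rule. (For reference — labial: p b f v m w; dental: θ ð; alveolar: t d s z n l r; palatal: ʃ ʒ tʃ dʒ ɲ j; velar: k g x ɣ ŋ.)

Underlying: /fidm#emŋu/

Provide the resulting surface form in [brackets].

[fidn#emmu]

/m/ after /d/ (alveolar) → [n]
/ŋ/ after /m/ (labial) → [m]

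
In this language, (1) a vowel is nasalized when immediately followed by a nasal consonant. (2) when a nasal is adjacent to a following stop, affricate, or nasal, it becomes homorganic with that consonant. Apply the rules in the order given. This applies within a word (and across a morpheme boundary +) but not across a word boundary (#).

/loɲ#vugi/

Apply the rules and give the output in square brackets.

[lõɲ#vugi]

Rule 1: /o/ before nasal /ɲ/ → [õ]
After rule 1: lõɲ#vugi
Rule 2: no segment meets the rule's conditions; no change.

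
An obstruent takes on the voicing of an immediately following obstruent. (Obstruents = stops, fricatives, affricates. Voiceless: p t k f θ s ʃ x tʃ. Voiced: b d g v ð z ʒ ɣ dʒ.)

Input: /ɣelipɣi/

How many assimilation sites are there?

1

/p/ before /ɣ/ (voiced) → [b]
1 segment changes.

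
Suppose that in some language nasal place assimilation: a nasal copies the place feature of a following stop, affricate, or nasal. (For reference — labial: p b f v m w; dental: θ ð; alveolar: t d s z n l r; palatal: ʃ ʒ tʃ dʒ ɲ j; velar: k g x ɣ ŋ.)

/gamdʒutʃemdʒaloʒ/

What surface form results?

/m/ before /dʒ/ (palatal) → [ɲ]
/m/ before /dʒ/ (palatal) → [ɲ]

[gaɲdʒutʃeɲdʒaloʒ]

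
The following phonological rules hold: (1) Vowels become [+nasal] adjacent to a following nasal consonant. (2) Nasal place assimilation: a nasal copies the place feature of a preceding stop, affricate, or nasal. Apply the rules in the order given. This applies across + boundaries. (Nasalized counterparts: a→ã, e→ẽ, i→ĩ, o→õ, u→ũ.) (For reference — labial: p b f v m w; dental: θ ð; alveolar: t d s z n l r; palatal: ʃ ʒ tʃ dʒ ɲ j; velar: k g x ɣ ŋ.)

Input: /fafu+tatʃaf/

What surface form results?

[fafu+tatʃaf]

Rule 1: no segment meets the rule's conditions; no change.
After rule 1: fafu+tatʃaf
Rule 2: no segment meets the rule's conditions; no change.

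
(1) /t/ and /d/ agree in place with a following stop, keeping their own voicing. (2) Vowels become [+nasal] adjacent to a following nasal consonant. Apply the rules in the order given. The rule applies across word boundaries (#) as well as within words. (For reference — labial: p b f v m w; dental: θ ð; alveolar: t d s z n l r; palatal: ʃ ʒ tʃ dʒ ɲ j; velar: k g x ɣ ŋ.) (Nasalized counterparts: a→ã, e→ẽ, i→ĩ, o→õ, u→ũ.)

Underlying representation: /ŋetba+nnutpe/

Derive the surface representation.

[ŋepbã+nnuppe]

Rule 1: /t/ before /b/ (labial) → [p]
Rule 1: /t/ before /p/ (labial) → [p]
After rule 1: ŋepba+nnuppe
Rule 2: /a/ before nasal /n/ → [ã]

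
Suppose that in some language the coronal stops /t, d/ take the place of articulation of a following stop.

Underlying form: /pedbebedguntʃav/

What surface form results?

/d/ before /b/ (labial) → [b]
/d/ before /g/ (velar) → [g]

[pebbebegguntʃav]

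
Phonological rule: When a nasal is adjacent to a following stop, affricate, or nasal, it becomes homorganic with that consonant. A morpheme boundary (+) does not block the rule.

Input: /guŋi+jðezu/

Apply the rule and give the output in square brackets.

[guŋi+jðezu]

no segment meets the rule's conditions; no change.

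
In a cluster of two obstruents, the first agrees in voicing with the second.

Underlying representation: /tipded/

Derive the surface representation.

/p/ before /d/ (voiced) → [b]

[tibded]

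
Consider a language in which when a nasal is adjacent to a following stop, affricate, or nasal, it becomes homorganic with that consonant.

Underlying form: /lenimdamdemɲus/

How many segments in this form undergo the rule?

3

/m/ before /d/ (alveolar) → [n]
/m/ before /d/ (alveolar) → [n]
/m/ before /ɲ/ (palatal) → [ɲ]
3 segments change.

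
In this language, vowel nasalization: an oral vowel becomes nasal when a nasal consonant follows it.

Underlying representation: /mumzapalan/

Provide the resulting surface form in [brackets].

[mũmzapalãn]

/u/ before nasal /m/ → [ũ]
/a/ before nasal /n/ → [ã]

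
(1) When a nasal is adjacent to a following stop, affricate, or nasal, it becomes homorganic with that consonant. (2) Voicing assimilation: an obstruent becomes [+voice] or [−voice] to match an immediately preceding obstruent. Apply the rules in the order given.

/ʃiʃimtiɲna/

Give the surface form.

[ʃiʃintinna]

Rule 1: /m/ before /t/ (alveolar) → [n]
Rule 1: /ɲ/ before /n/ (alveolar) → [n]
After rule 1: ʃiʃintinna
Rule 2: no segment meets the rule's conditions; no change.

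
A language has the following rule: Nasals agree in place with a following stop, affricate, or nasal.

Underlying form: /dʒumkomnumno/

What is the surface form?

/m/ before /k/ (velar) → [ŋ]
/m/ before /n/ (alveolar) → [n]
/m/ before /n/ (alveolar) → [n]

[dʒuŋkonnunno]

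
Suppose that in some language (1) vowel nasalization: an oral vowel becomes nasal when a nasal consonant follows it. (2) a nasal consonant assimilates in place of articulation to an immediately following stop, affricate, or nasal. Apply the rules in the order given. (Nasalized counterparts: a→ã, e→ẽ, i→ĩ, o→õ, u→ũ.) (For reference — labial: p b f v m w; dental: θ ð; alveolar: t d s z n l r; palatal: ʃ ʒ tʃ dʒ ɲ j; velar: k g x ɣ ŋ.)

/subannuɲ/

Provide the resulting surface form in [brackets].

[subãnnũɲ]

Rule 1: /a/ before nasal /n/ → [ã]
Rule 1: /u/ before nasal /ɲ/ → [ũ]
After rule 1: subãnnũɲ
Rule 2: no segment meets the rule's conditions; no change.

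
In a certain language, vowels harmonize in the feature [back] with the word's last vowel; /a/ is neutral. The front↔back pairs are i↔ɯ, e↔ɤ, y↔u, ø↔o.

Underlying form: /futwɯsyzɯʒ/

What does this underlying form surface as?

/y/ harmonizes with /ɯ/ ([+back]) → [u]

[futwɯsuzɯʒ]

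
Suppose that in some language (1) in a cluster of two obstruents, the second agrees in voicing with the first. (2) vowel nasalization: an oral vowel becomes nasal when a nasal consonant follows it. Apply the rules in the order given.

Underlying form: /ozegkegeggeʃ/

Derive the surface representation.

Rule 1: /k/ after /g/ (voiced) → [g]
After rule 1: ozeggegeggeʃ
Rule 2: no segment meets the rule's conditions; no change.

[ozeggegeggeʃ]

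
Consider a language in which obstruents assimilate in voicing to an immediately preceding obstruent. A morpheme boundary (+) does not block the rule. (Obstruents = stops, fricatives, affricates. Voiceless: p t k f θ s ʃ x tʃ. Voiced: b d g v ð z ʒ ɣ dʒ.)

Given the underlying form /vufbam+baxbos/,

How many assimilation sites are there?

2

/b/ after /f/ (voiceless) → [p]
/b/ after /x/ (voiceless) → [p]
2 segments change.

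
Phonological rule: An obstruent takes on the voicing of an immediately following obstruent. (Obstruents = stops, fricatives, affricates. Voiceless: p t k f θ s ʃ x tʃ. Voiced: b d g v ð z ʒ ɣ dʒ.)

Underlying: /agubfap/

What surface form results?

/b/ before /f/ (voiceless) → [p]

[agupfap]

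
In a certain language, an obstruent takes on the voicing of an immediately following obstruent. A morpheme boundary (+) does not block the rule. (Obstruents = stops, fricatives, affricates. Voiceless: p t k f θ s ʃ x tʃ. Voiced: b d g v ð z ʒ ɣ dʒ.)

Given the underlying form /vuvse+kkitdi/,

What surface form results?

[vufse+kkiddi]

/v/ before /s/ (voiceless) → [f]
/t/ before /d/ (voiced) → [d]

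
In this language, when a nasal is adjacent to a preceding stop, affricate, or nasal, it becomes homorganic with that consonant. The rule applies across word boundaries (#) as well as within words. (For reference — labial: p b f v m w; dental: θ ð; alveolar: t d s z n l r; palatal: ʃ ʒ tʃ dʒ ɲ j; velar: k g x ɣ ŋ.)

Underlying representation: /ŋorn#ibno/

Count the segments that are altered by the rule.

1

/n/ after /b/ (labial) → [m]
1 segment changes.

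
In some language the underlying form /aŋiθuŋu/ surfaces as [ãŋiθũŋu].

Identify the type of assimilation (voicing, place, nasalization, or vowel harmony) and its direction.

nasalization, regressive

/a/→[ã] /u/→[ũ].
Each target copies a feature from the following segment, so the direction is regressive.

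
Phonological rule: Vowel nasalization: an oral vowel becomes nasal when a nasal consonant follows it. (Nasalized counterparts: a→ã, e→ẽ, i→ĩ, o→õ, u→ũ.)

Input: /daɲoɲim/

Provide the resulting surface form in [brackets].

/a/ before nasal /ɲ/ → [ã]
/o/ before nasal /ɲ/ → [õ]
/i/ before nasal /m/ → [ĩ]

[dãɲõɲĩm]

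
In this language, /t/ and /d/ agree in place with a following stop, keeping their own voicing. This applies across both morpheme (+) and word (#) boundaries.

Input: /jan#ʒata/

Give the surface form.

[jan#ʒata]

no segment meets the rule's conditions; no change.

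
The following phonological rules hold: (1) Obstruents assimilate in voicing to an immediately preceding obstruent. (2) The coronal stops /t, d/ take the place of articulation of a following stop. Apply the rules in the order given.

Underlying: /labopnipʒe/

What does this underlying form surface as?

Rule 1: /ʒ/ after /p/ (voiceless) → [ʃ]
After rule 1: labopnipʃe
Rule 2: no segment meets the rule's conditions; no change.

[labopnipʃe]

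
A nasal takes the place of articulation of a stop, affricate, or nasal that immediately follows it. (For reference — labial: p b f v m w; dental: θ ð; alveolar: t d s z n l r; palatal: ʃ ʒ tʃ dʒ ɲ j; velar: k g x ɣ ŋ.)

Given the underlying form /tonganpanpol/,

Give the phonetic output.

[toŋgampampol]

/n/ before /g/ (velar) → [ŋ]
/n/ before /p/ (labial) → [m]
/n/ before /p/ (labial) → [m]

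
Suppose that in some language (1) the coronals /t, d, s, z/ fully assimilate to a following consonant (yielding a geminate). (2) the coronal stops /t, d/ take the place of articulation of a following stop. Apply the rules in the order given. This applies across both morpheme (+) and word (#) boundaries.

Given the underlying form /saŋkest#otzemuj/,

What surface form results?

[saŋkett#ozzemuj]

Rule 1: /s/ before /t/ → [t] (total assimilation)
Rule 1: /t/ before /z/ → [z] (total assimilation)
After rule 1: saŋkett#ozzemuj
Rule 2: no segment meets the rule's conditions; no change.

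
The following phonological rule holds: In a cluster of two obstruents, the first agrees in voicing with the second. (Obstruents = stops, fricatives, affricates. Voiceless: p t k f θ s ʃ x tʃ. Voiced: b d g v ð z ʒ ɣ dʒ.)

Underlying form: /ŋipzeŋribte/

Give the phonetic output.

[ŋibzeŋripte]

/p/ before /z/ (voiced) → [b]
/b/ before /t/ (voiceless) → [p]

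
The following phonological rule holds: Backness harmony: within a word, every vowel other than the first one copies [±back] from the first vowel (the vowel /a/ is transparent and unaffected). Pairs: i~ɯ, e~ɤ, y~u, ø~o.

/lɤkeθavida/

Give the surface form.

[lɤkɤθavɯda]

/e/ harmonizes with /ɤ/ ([+back]) → [ɤ]
/i/ harmonizes with /ɤ/ ([+back]) → [ɯ]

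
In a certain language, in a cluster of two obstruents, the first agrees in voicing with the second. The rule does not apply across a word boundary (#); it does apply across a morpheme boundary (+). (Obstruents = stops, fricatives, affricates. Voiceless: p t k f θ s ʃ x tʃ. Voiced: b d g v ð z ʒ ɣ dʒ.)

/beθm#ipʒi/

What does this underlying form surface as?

[beθm#ibʒi]

/p/ before /ʒ/ (voiced) → [b]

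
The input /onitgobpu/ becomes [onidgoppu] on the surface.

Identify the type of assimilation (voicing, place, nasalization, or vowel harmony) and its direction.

voicing assimilation, regressive

/t/→[d] /b/→[p].
Each target copies a feature from the following segment, so the direction is regressive.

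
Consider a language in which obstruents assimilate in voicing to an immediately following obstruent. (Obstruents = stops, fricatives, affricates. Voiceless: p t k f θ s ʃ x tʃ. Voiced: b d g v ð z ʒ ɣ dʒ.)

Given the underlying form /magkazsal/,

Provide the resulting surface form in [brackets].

/g/ before /k/ (voiceless) → [k]
/z/ before /s/ (voiceless) → [s]

[makkassal]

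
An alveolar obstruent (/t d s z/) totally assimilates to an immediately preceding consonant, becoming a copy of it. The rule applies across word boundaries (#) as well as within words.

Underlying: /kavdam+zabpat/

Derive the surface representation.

[kavvam+mabpat]

/d/ after /v/ → [v] (total assimilation)
/z/ after /m/ → [m] (total assimilation)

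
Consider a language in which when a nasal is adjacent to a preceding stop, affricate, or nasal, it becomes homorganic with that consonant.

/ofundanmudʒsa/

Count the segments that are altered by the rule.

1

/m/ after /n/ (alveolar) → [n]
1 segment changes.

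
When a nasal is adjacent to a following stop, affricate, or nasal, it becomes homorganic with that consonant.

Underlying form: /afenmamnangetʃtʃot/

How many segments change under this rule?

3

/n/ before /m/ (labial) → [m]
/m/ before /n/ (alveolar) → [n]
/n/ before /g/ (velar) → [ŋ]
3 segments change.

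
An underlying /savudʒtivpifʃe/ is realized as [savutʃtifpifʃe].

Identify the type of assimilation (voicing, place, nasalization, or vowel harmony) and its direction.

voicing assimilation, regressive

/dʒ/→[tʃ] /v/→[f].
Each target copies a feature from the following segment, so the direction is regressive.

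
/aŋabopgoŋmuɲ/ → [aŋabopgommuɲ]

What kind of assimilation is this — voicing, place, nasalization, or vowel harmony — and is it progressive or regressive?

place assimilation, regressive

/ŋ/→[m].
Each target copies a feature from the following segment, so the direction is regressive.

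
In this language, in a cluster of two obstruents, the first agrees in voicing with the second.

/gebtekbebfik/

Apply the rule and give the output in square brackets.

[geptegbepfik]

/b/ before /t/ (voiceless) → [p]
/k/ before /b/ (voiced) → [g]
/b/ before /f/ (voiceless) → [p]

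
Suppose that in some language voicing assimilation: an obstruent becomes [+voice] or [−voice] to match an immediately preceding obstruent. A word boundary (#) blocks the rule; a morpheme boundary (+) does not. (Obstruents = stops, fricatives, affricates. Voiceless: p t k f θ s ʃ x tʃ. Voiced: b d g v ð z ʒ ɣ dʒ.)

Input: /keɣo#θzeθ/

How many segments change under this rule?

/z/ after /θ/ (voiceless) → [s]
1 segment changes.

1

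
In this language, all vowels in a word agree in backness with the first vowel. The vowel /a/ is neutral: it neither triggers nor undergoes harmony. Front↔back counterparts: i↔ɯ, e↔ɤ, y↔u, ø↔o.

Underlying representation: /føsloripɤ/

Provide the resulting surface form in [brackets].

[føsløripe]

/o/ harmonizes with /ø/ ([-back]) → [ø]
/ɤ/ harmonizes with /ø/ ([-back]) → [e]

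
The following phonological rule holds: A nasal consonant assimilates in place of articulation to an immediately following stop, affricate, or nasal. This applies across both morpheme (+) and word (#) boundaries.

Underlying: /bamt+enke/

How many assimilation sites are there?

2

/m/ before /t/ (alveolar) → [n]
/n/ before /k/ (velar) → [ŋ]
2 segments change.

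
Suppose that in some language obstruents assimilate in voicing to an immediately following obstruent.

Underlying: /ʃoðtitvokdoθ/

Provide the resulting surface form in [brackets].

/ð/ before /t/ (voiceless) → [θ]
/t/ before /v/ (voiced) → [d]
/k/ before /d/ (voiced) → [g]

[ʃoθtidvogdoθ]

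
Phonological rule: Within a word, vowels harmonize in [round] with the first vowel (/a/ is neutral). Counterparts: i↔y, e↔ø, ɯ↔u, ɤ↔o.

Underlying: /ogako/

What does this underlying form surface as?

no segment meets the rule's conditions; no change.

[ogako]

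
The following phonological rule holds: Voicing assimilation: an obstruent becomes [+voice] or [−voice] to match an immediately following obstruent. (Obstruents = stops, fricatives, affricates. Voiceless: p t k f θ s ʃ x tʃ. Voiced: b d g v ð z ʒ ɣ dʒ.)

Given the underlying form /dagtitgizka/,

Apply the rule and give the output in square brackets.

[daktidgiska]

/g/ before /t/ (voiceless) → [k]
/t/ before /g/ (voiced) → [d]
/z/ before /k/ (voiceless) → [s]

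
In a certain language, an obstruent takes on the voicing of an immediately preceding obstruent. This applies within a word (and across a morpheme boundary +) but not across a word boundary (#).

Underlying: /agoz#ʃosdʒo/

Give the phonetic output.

/dʒ/ after /s/ (voiceless) → [tʃ]

[agoz#ʃostʃo]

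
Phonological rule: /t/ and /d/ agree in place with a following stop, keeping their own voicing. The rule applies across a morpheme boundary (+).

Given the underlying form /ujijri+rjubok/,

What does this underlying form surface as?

[ujijri+rjubok]

no segment meets the rule's conditions; no change.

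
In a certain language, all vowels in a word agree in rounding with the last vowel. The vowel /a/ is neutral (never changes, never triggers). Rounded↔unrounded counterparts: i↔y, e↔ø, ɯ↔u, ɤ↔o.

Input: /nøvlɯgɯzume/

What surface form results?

[nevlɯgɯzɯme]

/ø/ harmonizes with /e/ ([-round]) → [e]
/u/ harmonizes with /e/ ([-round]) → [ɯ]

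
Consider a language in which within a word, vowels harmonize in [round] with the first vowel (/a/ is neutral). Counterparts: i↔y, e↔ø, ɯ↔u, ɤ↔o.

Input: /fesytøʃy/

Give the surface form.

/y/ harmonizes with /e/ ([-round]) → [i]
/ø/ harmonizes with /e/ ([-round]) → [e]
/y/ harmonizes with /e/ ([-round]) → [i]

[fesiteʃi]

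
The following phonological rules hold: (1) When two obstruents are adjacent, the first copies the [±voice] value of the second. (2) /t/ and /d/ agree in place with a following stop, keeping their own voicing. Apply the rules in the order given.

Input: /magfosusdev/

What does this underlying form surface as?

Rule 1: /g/ before /f/ (voiceless) → [k]
Rule 1: /s/ before /d/ (voiced) → [z]
After rule 1: makfosuzdev
Rule 2: no segment meets the rule's conditions; no change.

[makfosuzdev]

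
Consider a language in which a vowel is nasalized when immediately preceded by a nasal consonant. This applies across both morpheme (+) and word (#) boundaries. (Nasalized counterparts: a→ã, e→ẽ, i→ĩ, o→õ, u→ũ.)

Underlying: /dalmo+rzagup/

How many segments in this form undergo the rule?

1

/o/ after nasal /m/ → [õ]
1 segment changes.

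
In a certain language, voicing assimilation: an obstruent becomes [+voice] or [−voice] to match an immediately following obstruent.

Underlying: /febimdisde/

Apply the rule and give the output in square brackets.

/s/ before /d/ (voiced) → [z]

[febimdizde]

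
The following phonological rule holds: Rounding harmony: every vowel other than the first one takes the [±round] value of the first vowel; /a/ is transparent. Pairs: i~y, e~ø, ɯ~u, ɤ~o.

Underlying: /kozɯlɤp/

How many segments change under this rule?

/ɯ/ harmonizes with /o/ ([+round]) → [u]
/ɤ/ harmonizes with /o/ ([+round]) → [o]
2 segments change.

2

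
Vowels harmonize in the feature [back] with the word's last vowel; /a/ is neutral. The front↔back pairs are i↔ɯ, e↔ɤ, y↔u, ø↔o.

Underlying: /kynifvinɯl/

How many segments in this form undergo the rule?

/y/ harmonizes with /ɯ/ ([+back]) → [u]
/i/ harmonizes with /ɯ/ ([+back]) → [ɯ]
/i/ harmonizes with /ɯ/ ([+back]) → [ɯ]
3 segments change.

3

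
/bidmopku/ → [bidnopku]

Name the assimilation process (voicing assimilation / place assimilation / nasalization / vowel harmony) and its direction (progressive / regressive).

place assimilation, progressive

/m/→[n].
Each target copies a feature from the preceding segment, so the direction is progressive.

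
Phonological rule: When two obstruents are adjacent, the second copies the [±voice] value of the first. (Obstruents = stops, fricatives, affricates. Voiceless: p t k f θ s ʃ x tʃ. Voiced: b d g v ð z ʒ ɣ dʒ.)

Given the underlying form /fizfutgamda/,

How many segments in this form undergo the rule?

2

/f/ after /z/ (voiced) → [v]
/g/ after /t/ (voiceless) → [k]
2 segments change.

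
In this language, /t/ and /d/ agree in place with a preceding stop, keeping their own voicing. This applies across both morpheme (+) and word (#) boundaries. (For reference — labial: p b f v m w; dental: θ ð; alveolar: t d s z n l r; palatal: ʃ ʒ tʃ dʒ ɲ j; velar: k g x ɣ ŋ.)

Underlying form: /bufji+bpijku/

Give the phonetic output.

no segment meets the rule's conditions; no change.

[bufji+bpijku]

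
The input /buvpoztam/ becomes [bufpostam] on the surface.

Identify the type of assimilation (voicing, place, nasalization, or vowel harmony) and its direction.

/v/→[f] /z/→[s].
Each target copies a feature from the following segment, so the direction is regressive.

voicing assimilation, regressive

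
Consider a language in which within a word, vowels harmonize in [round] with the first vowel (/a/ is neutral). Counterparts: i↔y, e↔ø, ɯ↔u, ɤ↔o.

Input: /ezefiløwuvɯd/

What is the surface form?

[ezefilewɯvɯd]

/ø/ harmonizes with /e/ ([-round]) → [e]
/u/ harmonizes with /e/ ([-round]) → [ɯ]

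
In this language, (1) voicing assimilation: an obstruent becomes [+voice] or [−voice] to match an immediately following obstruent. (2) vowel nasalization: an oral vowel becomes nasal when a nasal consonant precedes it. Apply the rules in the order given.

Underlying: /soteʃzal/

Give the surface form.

[soteʒzal]

Rule 1: /ʃ/ before /z/ (voiced) → [ʒ]
After rule 1: soteʒzal
Rule 2: no segment meets the rule's conditions; no change.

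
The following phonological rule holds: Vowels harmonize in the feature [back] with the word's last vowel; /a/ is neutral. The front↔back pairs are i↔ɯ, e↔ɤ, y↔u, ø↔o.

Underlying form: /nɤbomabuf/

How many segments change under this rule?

0

No segment meets the rule's conditions.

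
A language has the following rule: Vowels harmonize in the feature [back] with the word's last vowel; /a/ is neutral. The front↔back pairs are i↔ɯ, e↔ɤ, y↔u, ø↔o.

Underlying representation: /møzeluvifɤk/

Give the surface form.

[mozɤluvɯfɤk]

/ø/ harmonizes with /ɤ/ ([+back]) → [o]
/e/ harmonizes with /ɤ/ ([+back]) → [ɤ]
/i/ harmonizes with /ɤ/ ([+back]) → [ɯ]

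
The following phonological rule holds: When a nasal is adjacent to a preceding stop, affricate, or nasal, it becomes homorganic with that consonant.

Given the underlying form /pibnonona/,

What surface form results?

[pibmonona]

/n/ after /b/ (labial) → [m]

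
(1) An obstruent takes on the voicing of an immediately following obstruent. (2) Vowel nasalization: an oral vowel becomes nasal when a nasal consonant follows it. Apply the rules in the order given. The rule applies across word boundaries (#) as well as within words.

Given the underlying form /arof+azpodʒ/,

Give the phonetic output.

[arof+aspodʒ]

Rule 1: /z/ before /p/ (voiceless) → [s]
After rule 1: arof+aspodʒ
Rule 2: no segment meets the rule's conditions; no change.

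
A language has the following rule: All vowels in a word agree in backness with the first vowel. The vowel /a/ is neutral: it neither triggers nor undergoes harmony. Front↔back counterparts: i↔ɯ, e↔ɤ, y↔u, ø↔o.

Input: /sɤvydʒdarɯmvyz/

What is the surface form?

/y/ harmonizes with /ɤ/ ([+back]) → [u]
/y/ harmonizes with /ɤ/ ([+back]) → [u]

[sɤvudʒdarɯmvuz]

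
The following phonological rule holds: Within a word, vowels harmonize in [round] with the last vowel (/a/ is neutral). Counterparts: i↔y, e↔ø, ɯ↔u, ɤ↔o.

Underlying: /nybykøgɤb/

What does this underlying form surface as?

[nibikegɤb]

/y/ harmonizes with /ɤ/ ([-round]) → [i]
/y/ harmonizes with /ɤ/ ([-round]) → [i]
/ø/ harmonizes with /ɤ/ ([-round]) → [e]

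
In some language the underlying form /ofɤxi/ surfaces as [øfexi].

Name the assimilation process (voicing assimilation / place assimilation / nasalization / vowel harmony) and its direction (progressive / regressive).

vowel harmony, regressive

/o/→[ø] /ɤ/→[e].
Vowels agree with the last vowel, so the harmony is regressive.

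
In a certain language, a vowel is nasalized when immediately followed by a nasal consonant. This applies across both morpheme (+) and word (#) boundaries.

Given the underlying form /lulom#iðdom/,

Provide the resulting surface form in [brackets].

/o/ before nasal /m/ → [õ]
/o/ before nasal /m/ → [õ]

[lulõm#iðdõm]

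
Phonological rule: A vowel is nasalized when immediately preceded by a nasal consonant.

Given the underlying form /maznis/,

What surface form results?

/a/ after nasal /m/ → [ã]
/i/ after nasal /n/ → [ĩ]

[mãznĩs]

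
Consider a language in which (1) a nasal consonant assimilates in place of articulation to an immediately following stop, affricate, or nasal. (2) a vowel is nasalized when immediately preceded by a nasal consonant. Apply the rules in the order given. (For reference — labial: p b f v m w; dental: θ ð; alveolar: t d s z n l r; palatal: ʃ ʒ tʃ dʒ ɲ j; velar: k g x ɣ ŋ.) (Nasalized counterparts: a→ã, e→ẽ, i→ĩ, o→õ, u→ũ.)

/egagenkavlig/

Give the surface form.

Rule 1: /n/ before /k/ (velar) → [ŋ]
After rule 1: egageŋkavlig
Rule 2: no segment meets the rule's conditions; no change.

[egageŋkavlig]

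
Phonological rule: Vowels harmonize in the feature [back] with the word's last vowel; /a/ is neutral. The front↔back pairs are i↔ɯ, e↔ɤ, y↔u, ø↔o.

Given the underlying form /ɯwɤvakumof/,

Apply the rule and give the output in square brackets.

[ɯwɤvakumof]

no segment meets the rule's conditions; no change.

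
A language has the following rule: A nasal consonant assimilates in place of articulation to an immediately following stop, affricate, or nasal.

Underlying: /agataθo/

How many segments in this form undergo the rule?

No segment meets the rule's conditions.

0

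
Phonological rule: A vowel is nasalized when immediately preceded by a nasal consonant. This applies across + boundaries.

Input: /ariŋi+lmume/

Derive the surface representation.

/i/ after nasal /ŋ/ → [ĩ]
/u/ after nasal /m/ → [ũ]
/e/ after nasal /m/ → [ẽ]

[ariŋĩ+lmũmẽ]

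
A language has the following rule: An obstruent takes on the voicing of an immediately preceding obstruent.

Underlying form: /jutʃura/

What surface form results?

[jutʃura]

no segment meets the rule's conditions; no change.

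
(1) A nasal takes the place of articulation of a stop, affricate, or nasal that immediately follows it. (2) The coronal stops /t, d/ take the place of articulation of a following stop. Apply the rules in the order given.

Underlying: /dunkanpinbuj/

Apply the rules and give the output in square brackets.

Rule 1: /n/ before /k/ (velar) → [ŋ]
Rule 1: /n/ before /p/ (labial) → [m]
Rule 1: /n/ before /b/ (labial) → [m]
After rule 1: duŋkampimbuj
Rule 2: no segment meets the rule's conditions; no change.

[duŋkampimbuj]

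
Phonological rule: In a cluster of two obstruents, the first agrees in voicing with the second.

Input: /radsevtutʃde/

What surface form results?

[ratseftudʒde]

/d/ before /s/ (voiceless) → [t]
/v/ before /t/ (voiceless) → [f]
/tʃ/ before /d/ (voiced) → [dʒ]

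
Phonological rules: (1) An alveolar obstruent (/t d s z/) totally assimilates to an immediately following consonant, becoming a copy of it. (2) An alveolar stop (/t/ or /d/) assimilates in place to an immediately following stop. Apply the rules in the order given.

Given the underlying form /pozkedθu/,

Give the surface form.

[pokkeθθu]

Rule 1: /z/ before /k/ → [k] (total assimilation)
Rule 1: /d/ before /θ/ → [θ] (total assimilation)
After rule 1: pokkeθθu
Rule 2: no segment meets the rule's conditions; no change.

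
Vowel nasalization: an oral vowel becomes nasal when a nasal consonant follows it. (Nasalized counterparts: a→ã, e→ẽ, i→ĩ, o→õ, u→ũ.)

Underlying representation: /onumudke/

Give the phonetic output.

/o/ before nasal /n/ → [õ]
/u/ before nasal /m/ → [ũ]

[õnũmudke]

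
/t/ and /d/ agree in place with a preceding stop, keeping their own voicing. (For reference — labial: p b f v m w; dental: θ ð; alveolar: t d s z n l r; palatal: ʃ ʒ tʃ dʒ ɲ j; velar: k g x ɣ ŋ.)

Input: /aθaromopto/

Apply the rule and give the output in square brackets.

[aθaromoppo]

/t/ after /p/ (labial) → [p]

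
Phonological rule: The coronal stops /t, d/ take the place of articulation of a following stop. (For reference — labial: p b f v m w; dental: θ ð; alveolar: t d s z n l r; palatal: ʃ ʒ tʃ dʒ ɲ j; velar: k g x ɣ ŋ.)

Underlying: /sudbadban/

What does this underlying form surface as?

/d/ before /b/ (labial) → [b]
/d/ before /b/ (labial) → [b]

[subbabban]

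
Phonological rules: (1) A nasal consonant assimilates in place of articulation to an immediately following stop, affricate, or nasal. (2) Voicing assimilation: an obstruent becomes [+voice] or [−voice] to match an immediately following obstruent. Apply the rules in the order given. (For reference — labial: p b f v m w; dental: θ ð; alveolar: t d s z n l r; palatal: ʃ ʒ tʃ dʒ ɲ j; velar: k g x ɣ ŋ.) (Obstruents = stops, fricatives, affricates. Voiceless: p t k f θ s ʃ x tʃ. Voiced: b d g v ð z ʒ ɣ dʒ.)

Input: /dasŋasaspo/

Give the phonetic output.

[dasŋasaspo]

Rule 1: no segment meets the rule's conditions; no change.
After rule 1: dasŋasaspo
Rule 2: no segment meets the rule's conditions; no change.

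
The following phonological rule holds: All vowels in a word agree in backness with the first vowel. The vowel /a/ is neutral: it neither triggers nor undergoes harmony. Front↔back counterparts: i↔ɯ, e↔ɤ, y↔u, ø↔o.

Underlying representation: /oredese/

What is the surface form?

[orɤdɤsɤ]

/e/ harmonizes with /o/ ([+back]) → [ɤ]
/e/ harmonizes with /o/ ([+back]) → [ɤ]
/e/ harmonizes with /o/ ([+back]) → [ɤ]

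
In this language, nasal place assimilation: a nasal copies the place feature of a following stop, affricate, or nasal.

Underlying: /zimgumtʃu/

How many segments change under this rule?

2

/m/ before /g/ (velar) → [ŋ]
/m/ before /tʃ/ (palatal) → [ɲ]
2 segments change.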